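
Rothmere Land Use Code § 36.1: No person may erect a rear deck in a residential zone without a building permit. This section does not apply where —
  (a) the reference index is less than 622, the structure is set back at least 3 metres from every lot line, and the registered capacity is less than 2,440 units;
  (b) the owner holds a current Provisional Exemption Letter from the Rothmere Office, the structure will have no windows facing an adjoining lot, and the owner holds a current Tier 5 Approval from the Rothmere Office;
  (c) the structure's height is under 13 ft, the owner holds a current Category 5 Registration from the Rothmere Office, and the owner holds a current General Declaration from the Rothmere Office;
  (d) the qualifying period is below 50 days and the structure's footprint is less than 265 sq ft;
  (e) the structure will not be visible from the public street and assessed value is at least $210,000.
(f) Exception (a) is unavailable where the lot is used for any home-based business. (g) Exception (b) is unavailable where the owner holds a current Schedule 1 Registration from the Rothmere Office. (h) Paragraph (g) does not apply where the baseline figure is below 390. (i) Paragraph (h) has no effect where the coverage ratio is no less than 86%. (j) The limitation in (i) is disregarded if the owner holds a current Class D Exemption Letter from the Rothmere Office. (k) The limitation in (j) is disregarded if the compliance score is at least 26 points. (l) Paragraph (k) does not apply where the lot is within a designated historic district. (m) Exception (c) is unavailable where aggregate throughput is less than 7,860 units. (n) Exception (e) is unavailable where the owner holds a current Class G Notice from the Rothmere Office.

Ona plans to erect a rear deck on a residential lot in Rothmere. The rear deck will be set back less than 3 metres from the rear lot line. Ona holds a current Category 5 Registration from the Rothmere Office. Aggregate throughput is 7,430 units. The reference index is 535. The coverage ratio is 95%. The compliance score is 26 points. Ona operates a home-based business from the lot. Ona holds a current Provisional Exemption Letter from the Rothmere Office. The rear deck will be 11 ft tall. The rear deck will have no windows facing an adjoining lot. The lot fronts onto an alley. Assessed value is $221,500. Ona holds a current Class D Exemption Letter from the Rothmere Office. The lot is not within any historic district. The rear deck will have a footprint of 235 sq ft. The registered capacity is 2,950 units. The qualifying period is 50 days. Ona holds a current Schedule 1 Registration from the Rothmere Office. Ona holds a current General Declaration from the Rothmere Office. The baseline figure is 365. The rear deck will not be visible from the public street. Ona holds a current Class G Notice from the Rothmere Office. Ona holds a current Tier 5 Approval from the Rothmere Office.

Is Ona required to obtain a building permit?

Yes — Ona must obtain a building permit.

Exception (a) fails — the rear setback is under 3 m.
Exception (b): a current Provisional Exemption Letter is held; no windows face an adjoining lot; a current Tier 5 Approval is held — every condition holds. But: (g) operates — a current Schedule 1 Registration is held. (h) would limit (g) — the baseline figure is 365, below the 390 limit — but (i) sets (h) aside: (i) operates against (h): the coverage ratio is 95%, meeting the 86% threshold. (j) would limit (i) — a current Class D Exemption Letter is held — but (k) sets (j) aside: (k) operates against (j): the compliance score is 26 points, meeting the 26 points threshold. (l), which would lift (k), does not operate here — the lot is not in a historic district. Exception (b) does not apply.
Exception (c)'s conditions are all satisfied: the structure's height is 11 ft, under the 13 ft limit; a current Category 5 Registration is held; a current General Declaration is held. But: (m) operates against (c): aggregate throughput is 7,430 units, less than the 7,860 units limit. (c) is therefore removed.
Exception (d) does not apply: the qualifying period is 50 days, not below 50 days.
All of (e)'s requirements are met (the structure will not be visible from the street; assessed value is $221,500, meeting the $210,000 threshold). But: (n) operates against (e): a current Class G Notice is held. (e) is therefore removed.
No exception applies. The general rule governs.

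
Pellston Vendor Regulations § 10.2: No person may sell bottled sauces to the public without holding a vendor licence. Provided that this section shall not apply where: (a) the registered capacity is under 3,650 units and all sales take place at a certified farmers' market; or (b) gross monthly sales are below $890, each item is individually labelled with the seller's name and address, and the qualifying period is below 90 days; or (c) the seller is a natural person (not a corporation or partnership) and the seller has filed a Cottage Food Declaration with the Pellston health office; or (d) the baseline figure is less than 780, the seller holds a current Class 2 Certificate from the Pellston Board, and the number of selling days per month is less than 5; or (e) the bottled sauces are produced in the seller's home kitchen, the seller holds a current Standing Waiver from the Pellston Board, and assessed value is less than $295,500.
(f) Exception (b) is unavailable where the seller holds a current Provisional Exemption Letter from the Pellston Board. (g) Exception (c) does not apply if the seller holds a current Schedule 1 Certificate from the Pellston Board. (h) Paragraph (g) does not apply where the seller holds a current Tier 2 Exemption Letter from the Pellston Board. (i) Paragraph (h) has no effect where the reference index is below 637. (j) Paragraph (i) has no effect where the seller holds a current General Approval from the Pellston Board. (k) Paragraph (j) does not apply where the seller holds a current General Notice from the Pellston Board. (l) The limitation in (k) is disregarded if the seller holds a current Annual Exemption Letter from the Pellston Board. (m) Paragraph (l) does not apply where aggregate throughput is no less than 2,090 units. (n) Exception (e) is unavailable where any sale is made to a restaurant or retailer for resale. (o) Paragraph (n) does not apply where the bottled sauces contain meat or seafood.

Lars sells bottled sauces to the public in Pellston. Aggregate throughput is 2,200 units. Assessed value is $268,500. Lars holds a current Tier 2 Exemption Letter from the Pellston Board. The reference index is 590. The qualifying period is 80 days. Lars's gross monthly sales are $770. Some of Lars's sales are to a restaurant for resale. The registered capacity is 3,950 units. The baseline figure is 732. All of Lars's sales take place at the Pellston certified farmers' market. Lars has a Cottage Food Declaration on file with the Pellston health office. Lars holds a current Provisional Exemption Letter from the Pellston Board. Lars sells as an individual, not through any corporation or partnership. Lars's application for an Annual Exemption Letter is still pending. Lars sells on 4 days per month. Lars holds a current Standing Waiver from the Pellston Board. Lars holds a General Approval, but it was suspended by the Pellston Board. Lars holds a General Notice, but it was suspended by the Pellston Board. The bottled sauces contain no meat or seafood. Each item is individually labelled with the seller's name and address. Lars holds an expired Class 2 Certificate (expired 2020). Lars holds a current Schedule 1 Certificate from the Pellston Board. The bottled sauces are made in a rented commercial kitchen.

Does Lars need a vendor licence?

Exception (a) requires that the registered capacity is under 3,650 units; but the registered capacity is 3,950 units, not under 3,650 units, so (a) is unavailable.
All of (b)'s requirements are met (gross monthly sales are $770, below the $890 limit; items are individually labelled; the qualifying period is 80 days, below the 90 days limit). However, paragraph (f) must be considered: (f) operates — a current Provisional Exemption Letter is held. So (b) is unavailable.
Exception (c)'s conditions are all satisfied: the seller is a natural person; a Cottage Food Declaration is on file. But applying paragraphs (g)–(m): (g) operates against (c): a current Schedule 1 Certificate is held. (h) would limit (g) — a current Tier 2 Exemption Letter is held — but (i) sets (h) aside: (i) is triggered — the reference index is 590, below the 637 limit. (j), which would lift (i), is not engaged — the General Approval is not current. Exception (c) does not apply.
Exception (d) fails — the Class 2 Certificate is not current.
Exception (e) does not apply: the bottled sauces are made in a commercial kitchen, not a home kitchen.
Every exception is unavailable, so the rule governs.

Yes — Lars must hold a vendor licence.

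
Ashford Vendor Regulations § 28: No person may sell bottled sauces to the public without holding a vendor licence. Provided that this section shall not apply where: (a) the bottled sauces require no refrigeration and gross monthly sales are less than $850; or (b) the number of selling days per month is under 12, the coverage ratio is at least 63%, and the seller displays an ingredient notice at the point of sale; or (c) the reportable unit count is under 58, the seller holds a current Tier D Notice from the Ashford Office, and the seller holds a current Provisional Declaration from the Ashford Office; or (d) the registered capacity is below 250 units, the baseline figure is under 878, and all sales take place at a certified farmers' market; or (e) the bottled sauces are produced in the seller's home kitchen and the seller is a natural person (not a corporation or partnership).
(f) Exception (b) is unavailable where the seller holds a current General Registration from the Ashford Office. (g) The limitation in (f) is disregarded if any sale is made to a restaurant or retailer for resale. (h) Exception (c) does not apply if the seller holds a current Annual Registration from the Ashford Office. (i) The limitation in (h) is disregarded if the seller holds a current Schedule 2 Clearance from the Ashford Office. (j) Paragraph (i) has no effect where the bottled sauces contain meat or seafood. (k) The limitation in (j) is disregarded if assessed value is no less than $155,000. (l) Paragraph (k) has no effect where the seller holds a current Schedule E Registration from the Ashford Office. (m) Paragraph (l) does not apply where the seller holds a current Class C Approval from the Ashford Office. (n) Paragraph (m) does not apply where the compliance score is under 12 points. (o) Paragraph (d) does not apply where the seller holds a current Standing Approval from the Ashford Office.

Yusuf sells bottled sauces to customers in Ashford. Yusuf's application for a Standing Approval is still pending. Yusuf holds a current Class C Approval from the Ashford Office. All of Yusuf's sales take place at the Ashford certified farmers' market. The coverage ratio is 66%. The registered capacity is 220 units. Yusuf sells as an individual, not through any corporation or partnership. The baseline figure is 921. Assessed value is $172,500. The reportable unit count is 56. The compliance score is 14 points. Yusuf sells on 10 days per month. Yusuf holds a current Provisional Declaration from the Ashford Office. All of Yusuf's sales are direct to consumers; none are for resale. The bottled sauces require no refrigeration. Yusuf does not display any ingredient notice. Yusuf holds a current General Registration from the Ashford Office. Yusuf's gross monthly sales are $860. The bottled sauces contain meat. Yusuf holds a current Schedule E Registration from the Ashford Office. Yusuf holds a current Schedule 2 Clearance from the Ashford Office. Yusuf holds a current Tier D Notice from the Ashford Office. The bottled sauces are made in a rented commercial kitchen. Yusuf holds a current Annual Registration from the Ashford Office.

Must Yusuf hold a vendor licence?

No — exception (c) applies; Yusuf is not required to hold a vendor licence.

Exception (a) requires that gross monthly sales are less than $850; but gross monthly sales are $860, not less than $850, so (a) is unavailable.
Exception (b) fails — no ingredient notice is displayed.
All of (c)'s requirements are met (the reportable unit count is 56, under the 58 limit; a current Tier D Notice is held; a current Provisional Declaration is held). As to paragraphs (h)–(n): (h) operates (a current Annual Registration is held), but is set aside by (i): (i) operates against (h): a current Schedule 2 Clearance is held. (j) would limit (i) — the bottled sauces contain meat — but (k) sets (j) aside: (k) operates against (j): assessed value is $172,500, meeting the $155,000 threshold. (l) is triggered (a current Schedule E Registration is held), but is overridden by (m): (m) operates against (l): a current Class C Approval is held. (n) is not engaged (the compliance score is 14 points, not under 12 points), so (m) stands. (c) remains available.
Exception (d) requires that the baseline figure is under 878; but the baseline figure is 921, not under 878, so (d) is unavailable.
Exception (e) fails — the bottled sauces are made in a commercial kitchen, not a home kitchen.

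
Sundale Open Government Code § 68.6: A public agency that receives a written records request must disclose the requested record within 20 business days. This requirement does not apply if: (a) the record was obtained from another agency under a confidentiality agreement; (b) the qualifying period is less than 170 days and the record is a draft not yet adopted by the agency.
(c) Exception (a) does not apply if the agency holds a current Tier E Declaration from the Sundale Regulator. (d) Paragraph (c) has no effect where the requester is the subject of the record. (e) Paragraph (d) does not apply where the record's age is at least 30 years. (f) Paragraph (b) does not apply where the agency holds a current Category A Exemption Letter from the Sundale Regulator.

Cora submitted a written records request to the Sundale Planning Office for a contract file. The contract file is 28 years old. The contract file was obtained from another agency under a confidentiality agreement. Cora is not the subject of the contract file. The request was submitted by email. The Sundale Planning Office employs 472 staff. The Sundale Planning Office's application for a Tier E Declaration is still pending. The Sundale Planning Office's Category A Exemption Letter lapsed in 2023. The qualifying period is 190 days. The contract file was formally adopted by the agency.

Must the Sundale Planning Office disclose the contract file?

Exception (a) is satisfied on its face — the contract file was obtained under a confidentiality agreement. Applying paragraphs (c)–(e): (c) is not triggered — the Tier E Declaration is not current. Exception (a) stands.
Exception (b) requires that the qualifying period is less than 170 days; but the qualifying period is 190 days, not less than 170 days, so (b) is unavailable.

No — exception (a) applies; the Sundale Planning Office is not required to disclose the contract file.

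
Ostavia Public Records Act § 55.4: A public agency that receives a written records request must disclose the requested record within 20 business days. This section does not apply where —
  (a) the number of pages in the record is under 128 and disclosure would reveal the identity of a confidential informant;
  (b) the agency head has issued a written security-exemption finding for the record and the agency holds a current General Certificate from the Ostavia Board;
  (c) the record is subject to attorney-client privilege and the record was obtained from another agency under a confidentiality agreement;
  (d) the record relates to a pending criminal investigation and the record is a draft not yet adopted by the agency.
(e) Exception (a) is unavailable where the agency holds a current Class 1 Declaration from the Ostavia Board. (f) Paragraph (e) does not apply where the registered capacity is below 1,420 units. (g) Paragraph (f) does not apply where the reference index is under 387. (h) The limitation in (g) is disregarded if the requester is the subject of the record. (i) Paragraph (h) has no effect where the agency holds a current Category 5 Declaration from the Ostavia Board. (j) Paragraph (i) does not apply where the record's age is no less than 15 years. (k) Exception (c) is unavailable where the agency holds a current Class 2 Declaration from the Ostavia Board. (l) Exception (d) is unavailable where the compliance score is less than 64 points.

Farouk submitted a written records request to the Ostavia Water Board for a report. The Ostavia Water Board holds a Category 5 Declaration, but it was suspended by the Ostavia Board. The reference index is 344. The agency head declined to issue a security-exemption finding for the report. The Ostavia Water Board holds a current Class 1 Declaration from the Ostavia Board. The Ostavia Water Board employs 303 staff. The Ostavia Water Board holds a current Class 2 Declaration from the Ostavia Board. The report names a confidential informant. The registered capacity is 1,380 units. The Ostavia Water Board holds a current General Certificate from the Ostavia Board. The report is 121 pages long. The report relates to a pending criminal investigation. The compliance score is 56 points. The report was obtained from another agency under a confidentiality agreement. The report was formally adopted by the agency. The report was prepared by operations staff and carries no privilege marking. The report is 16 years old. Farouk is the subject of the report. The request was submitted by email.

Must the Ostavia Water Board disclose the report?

No — exception (a) applies; the Ostavia Water Board is not required to disclose the report.

Exception (a)'s conditions are all satisfied: the number of pages in the record is 121, under the 128 limit; the report names a confidential informant. Under paragraphs (e)–(j): (e) would limit (a) — a current Class 1 Declaration is held — but (f) sets (e) aside: (f) operates against (e): the registered capacity is 1,380 units, below the 1,420 units limit. (g) would limit (f) — the reference index is 344, under the 387 limit — but (h) sets (g) aside: (h) operates against (g): Farouk is the subject of the report. (i), which would lift (h), is inapplicable — there is no Category 5 Declaration in force. Exception (a) stands.
Exception (b) does not apply: the agency head declined to issue a security-exemption finding.
Exception (c) does not apply: the report carries no privilege marking.
Exception (d) requires that the record is a draft not yet adopted by the agency; but the report has been formally adopted, so (d) is unavailable.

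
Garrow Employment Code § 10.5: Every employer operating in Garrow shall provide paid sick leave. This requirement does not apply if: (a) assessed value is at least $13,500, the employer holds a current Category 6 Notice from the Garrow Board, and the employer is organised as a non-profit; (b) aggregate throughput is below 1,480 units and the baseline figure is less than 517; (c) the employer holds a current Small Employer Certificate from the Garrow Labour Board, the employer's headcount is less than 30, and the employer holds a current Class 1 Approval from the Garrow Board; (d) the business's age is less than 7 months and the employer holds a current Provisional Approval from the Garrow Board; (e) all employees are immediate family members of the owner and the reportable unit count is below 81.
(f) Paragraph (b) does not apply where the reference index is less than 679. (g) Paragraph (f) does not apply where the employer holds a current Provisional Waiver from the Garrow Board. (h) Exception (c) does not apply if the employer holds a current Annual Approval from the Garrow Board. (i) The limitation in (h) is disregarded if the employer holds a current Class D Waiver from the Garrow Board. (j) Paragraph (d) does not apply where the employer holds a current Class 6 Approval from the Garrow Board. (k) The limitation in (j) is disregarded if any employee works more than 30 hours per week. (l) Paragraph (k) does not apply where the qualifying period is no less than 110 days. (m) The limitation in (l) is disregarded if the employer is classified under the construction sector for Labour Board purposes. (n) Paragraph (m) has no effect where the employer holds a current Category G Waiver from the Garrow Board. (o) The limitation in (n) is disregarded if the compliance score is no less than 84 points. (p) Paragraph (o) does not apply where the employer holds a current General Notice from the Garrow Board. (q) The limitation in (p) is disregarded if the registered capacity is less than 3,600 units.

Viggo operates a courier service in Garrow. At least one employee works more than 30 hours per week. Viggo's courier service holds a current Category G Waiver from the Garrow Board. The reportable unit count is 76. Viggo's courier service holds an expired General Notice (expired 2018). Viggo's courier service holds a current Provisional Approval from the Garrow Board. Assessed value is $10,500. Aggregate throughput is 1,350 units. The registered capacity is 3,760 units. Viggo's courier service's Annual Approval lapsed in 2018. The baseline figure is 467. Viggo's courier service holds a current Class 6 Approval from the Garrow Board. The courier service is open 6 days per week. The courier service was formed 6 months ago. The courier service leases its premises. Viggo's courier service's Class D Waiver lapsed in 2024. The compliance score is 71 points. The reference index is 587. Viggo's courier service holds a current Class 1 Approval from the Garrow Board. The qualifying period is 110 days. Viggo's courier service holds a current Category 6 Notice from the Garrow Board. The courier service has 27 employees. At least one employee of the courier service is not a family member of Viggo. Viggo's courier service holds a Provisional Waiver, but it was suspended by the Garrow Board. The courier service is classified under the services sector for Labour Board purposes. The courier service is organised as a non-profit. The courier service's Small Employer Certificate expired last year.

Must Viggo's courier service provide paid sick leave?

Yes — Viggo's courier service must provide paid sick leave.

Exception (a) requires that assessed value is at least $13,500; but assessed value is $10,500, short of $13,500, so (a) is unavailable.
Exception (b)'s conditions are all satisfied: aggregate throughput is 1,350 units, below the 1,480 units limit; the baseline figure is 467, less than the 517 limit. Turning to paragraphs (f)–(g): (f) operates against (b): the reference index is 587, less than the 679 limit. (g) does not operate here (the Provisional Waiver is not current), so (f) stands. (b) is therefore removed.
Exception (c) fails — the Small Employer Certificate has expired.
Exception (d)'s conditions are all satisfied: the business's age is 6 months, less than the 7 months limit; a current Provisional Approval is held. But applying paragraphs (j)–(q): (j) applies — a current Class 6 Approval is held. (k) is triggered (at least one employee exceeds 30 hours/week), but is displaced by (l): (l) operates — the qualifying period is 110 days, meeting the 110 days threshold. (m), which would lift (l), does not operate here — the courier service is classified under the services sector. Exception (d) does not apply.
Exception (e) requires that all employees are immediate family members of the owner; but at least one employee is not a family member, so (e) is unavailable.
No exception displaces § 10.5.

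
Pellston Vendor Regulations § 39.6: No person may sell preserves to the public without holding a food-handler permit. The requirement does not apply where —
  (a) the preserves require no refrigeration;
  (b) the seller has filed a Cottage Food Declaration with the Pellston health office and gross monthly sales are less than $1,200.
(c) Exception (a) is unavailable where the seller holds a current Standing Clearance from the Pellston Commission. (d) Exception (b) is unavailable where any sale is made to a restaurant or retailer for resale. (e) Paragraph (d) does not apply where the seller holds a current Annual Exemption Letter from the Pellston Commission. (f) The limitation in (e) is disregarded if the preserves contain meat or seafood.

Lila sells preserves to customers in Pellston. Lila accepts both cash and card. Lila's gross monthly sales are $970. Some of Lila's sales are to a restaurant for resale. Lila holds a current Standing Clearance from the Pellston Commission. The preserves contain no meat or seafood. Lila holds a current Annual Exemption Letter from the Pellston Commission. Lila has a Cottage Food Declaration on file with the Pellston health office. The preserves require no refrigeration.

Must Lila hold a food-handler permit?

No — exception (b) applies; Lila is not required to hold a food-handler permit.

Exception (a): the preserves are shelf-stable — every condition holds. However, paragraph (c) must be considered: (c) operates — a current Standing Clearance is held. So (a) is unavailable.
All of (b)'s requirements are met (a Cottage Food Declaration is on file; gross monthly sales are $970, less than the $1,200 limit). Under paragraphs (d)–(f): (d) operates (some sales are to a restaurant for resale), but yields to (e): (e) operates against (d): a current Annual Exemption Letter is held. (f) is not engaged (the preserves contain no meat or seafood), so (e) stands. So (b) applies.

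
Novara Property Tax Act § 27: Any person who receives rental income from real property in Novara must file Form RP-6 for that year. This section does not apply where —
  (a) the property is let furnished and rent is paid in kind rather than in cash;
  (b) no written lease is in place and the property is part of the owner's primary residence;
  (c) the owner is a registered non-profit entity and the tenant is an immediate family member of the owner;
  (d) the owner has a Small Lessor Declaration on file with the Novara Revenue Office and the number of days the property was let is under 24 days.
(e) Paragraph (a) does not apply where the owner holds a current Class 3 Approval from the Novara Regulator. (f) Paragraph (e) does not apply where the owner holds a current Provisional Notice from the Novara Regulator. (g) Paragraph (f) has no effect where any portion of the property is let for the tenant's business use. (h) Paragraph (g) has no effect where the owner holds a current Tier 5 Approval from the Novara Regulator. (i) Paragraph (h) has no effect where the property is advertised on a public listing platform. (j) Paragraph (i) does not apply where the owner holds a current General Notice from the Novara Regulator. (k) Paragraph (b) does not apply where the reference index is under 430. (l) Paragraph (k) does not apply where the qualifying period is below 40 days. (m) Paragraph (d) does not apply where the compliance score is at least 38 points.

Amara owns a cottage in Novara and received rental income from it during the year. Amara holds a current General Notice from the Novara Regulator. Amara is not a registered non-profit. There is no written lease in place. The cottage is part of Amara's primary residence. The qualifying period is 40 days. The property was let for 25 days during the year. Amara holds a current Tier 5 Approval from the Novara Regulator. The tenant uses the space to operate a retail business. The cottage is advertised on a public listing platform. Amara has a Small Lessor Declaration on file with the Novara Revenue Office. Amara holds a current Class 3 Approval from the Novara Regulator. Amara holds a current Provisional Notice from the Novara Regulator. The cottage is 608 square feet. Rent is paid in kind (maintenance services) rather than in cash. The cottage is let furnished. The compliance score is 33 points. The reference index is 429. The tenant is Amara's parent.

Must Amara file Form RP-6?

Exception (a): the property is let furnished; rent is paid in kind — every condition holds. Under paragraphs (e)–(j): (e) is triggered (a current Class 3 Approval is held), but yields to (f): (f) applies — a current Provisional Notice is held. (g) applies (the space is let for business use), but yields to (h): (h) operates — a current Tier 5 Approval is held. (i) would limit (h) — the property is publicly advertised — but (j) sets (i) aside: (j) is triggered — a current General Notice is held. (a) remains available.
Exception (b): there is no written lease; the cottage is part of the primary residence — every condition holds. Turning to paragraphs (k)–(l): (k) operates against (b): the reference index is 429, under the 430 limit. (l), which would lift (k), does not operate here — the qualifying period is 40 days, not below 40 days. So (b) is unavailable.
Exception (c) fails — Amara is not a registered non-profit.
Exception (d) does not apply: the number of days the property was let is 25 days, not under 24 days.

No — exception (a) applies; Amara is not required to file Form RP-6.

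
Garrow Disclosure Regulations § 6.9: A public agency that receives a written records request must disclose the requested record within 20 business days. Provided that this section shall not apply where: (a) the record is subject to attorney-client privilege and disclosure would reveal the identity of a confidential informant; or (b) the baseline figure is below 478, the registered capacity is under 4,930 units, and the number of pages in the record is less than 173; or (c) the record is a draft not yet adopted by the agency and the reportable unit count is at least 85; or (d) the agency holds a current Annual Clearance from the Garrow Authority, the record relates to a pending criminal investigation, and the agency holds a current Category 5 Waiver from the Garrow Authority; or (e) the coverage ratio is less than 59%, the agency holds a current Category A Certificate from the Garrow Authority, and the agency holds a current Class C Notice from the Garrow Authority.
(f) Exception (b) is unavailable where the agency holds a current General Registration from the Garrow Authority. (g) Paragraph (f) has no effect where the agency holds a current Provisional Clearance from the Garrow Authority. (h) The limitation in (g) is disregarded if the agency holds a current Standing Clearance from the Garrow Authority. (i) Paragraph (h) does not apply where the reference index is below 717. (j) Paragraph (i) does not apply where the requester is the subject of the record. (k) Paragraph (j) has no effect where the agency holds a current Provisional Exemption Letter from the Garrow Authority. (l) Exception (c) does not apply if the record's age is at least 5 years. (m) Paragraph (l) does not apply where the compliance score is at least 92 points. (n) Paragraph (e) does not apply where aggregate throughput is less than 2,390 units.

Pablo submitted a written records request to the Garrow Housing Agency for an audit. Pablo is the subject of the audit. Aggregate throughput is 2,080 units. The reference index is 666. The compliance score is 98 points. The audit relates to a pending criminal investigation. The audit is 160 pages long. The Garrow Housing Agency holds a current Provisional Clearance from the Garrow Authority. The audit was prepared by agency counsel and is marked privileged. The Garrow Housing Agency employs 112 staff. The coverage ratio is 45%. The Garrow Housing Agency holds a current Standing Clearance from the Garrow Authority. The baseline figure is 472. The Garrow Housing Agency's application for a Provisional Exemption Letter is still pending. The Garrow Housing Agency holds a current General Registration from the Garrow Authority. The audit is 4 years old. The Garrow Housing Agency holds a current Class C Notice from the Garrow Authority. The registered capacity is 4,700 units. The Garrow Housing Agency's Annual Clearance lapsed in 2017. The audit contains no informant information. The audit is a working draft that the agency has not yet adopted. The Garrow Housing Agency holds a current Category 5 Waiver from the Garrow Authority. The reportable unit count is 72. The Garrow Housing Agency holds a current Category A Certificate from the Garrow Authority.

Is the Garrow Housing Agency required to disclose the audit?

Exception (a) fails — the audit contains no informant information.
Exception (b): the baseline figure is 472, below the 478 limit; the registered capacity is 4,700 units, under the 4,930 units limit; the number of pages in the record is 160, less than the 173 limit — every condition holds. But applying paragraphs (f)–(k): (f) operates against (b): a current General Registration is held. (g) would limit (f) — a current Provisional Clearance is held — but (h) sets (g) aside: (h) applies — a current Standing Clearance is held. (i) would limit (h) — the reference index is 666, below the 717 limit — but (j) sets (i) aside: (j) operates against (i): Pablo is the subject of the audit. (k), which would lift (j), is not engaged — the Provisional Exemption Letter is not current. (b) is therefore removed.
Exception (c) fails — the reportable unit count is 72, short of 85.
Exception (d) requires that the agency holds a current Annual Clearance from the Garrow Authority; but the Annual Clearance is not current, so (d) is unavailable.
Exception (e): the coverage ratio is 45%, less than the 59% limit; a current Category A Certificate is held; a current Class C Notice is held — every condition holds. But applying paragraph (n): (n) operates against (e): aggregate throughput is 2,080 units, less than the 2,390 units limit. Exception (e) does not apply.
No exception applies. The general rule governs.

Yes — the Garrow Housing Agency must disclose the audit.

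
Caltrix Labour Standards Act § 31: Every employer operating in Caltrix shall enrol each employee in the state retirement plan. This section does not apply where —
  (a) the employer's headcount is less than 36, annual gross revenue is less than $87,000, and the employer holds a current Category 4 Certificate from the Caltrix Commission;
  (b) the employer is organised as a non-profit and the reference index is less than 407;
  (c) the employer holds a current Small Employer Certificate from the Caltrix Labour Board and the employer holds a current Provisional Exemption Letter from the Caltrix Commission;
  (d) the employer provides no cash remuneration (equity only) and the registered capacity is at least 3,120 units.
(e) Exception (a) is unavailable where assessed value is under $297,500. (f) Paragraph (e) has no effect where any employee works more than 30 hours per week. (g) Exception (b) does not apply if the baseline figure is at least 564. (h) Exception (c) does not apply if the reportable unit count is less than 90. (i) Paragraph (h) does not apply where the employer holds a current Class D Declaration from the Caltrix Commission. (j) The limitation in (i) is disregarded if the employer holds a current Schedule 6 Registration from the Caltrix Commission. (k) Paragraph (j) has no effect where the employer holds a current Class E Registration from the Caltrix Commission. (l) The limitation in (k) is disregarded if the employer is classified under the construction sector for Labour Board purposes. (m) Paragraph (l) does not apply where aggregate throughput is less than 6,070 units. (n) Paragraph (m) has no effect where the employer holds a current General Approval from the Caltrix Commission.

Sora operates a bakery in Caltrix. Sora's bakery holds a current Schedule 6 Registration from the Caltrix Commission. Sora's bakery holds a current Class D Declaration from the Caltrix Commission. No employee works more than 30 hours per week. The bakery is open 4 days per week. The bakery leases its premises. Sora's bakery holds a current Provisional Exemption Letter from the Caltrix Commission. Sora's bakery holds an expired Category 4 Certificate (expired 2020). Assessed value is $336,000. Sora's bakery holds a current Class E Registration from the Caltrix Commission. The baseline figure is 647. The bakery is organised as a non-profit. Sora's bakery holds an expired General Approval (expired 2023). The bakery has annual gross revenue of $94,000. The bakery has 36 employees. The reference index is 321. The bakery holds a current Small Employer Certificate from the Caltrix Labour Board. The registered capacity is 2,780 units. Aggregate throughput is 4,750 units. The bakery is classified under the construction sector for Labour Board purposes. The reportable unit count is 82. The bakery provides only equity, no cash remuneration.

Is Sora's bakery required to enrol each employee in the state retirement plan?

Exception (a) requires that the employer's headcount is less than 36; but the employer's headcount is 36, not less than 36, so (a) is unavailable.
Exception (b) is satisfied on its face — the employer is a non-profit; the reference index is 321, less than the 407 limit. But applying paragraph (g): (g) operates against (b): the baseline figure is 647, meeting the 564 threshold. So (b) is unavailable.
Exception (c): a current Small Employer Certificate is held; a current Provisional Exemption Letter is held — every condition holds. Applying paragraphs (h)–(n): (h) operates (the reportable unit count is 82, less than the 90 limit), but is set aside by (i): (i) operates against (h): a current Class D Declaration is held. (j) is triggered (a current Schedule 6 Registration is held), but is displaced by (k): (k) operates — a current Class E Registration is held. (l) would limit (k) — the bakery is classified under the construction sector — but (m) sets (l) aside: (m) is triggered — aggregate throughput is 4,750 units, less than the 6,070 units limit. (n), which would lift (m), is inapplicable — the General Approval is not current. (c) remains available.
Exception (d) fails — the registered capacity is 2,780 units, short of 3,120 units.

No — exception (c) applies; Sora's bakery is not required to enrol each employee in the state retirement plan.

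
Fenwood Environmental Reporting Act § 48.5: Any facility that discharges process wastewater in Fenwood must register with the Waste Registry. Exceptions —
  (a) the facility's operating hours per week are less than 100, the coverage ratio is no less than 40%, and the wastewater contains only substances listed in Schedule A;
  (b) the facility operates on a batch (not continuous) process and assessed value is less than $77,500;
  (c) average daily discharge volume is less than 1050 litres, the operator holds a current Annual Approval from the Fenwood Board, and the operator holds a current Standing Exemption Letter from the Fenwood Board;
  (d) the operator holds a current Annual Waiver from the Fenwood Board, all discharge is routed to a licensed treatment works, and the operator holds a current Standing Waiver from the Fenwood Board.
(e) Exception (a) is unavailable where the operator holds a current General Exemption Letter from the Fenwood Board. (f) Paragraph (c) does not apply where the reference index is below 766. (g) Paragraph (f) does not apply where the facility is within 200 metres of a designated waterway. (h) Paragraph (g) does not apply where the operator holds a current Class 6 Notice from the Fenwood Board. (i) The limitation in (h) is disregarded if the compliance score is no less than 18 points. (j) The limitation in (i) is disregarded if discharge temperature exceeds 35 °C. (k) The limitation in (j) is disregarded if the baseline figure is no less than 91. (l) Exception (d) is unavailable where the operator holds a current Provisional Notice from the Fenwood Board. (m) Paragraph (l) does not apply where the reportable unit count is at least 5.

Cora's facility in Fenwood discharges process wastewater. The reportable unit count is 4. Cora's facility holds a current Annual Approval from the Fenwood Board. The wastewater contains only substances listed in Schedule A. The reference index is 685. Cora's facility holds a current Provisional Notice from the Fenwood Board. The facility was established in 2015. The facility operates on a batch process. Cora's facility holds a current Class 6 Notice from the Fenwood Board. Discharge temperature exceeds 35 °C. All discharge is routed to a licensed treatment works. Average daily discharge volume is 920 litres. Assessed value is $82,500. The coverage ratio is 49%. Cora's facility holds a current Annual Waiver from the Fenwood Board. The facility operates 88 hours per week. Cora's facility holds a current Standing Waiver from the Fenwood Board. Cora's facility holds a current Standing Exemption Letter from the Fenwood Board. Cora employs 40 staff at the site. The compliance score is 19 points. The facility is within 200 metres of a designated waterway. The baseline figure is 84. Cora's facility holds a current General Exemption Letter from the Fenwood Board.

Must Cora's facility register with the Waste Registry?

Yes — Cora's facility must register with the Waste Registry.

All of (a)'s requirements are met (the facility's operating hours per week are 88, less than the 100 limit; the coverage ratio is 49%, meeting the 40% threshold; the wastewater is Schedule-A-only). However, paragraph (e) must be considered: (e) is triggered — a current General Exemption Letter is held. (a) is therefore removed.
Exception (b) requires that assessed value is less than $77,500; but assessed value is $82,500, not less than $77,500, so (b) is unavailable.
Exception (c): average daily discharge volume is 920 litres, less than the 1050 litres limit; a current Annual Approval is held; a current Standing Exemption Letter is held — every condition holds. Turning to paragraphs (f)–(k): (f) is engaged — the reference index is 685, below the 766 limit. (g) would limit (f) — the facility is within 200 m of a designated waterway — but (h) sets (g) aside: (h) operates against (g): a current Class 6 Notice is held. (i) operates (the compliance score is 19 points, meeting the 18 points threshold), but is displaced by (j): (j) operates against (i): discharge temperature exceeds 35 °C. (k) is not engaged (the baseline figure is 84, short of 91), so (j) stands. (c) is therefore removed.
Exception (d)'s conditions are all satisfied: a current Annual Waiver is held; discharge is routed to a licensed treatment works; a current Standing Waiver is held. However, paragraphs (l)–(m) must be considered: (l) applies — a current Provisional Notice is held. (m) is not engaged (the reportable unit count is 4, short of 5), so (l) stands. (d) is therefore removed.
Every exception is unavailable, so the rule governs.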